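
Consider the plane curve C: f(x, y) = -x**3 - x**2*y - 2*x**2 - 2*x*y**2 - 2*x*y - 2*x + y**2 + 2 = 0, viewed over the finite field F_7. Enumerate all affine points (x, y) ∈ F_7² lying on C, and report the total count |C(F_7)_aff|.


Affine F_7-points: {(1, 1), (1, 3), (2, 4), (2, 5), (3, 0), (3, 4), (4, 1), (6, 1)}; count = 8.

For each of the 49 pairs (x, y) ∈ F_7², evaluate f(x, y) mod 7. Record the zeros.
  x = 0: [0↦2, 1↦3, 2↦6, 3↦4, 4↦4, 5↦6, 6↦3]  zeros at y ∈ ∅
  x = 1: [0↦4, 1↦0, 2↦1, 3↦0, 4↦4, 5↦6, 6↦6]  zeros at y ∈ {1, 3}
  x = 2: [0↦3, 1↦6, 2↦3, 3↦1, 4↦0, 5↦0, 6↦1]  zeros at y ∈ {4, 5}
  x = 3: [0↦0, 1↦1, 2↦6, 3↦1, 4↦0, 5↦3, 6↦3]  zeros at y ∈ {0, 4}
  x = 4: [0↦3, 1↦0, 2↦4, 3↦1, 4↦5, 5↦2, 6↦6]  zeros at y ∈ {1}
  x = 5: [0↦6, 1↦4, 2↦5, 3↦2, 4↦2, 5↦5, 6↦4]  zeros at y ∈ ∅
  x = 6: [0↦3, 1↦0, 2↦3, 3↦5, 4↦6, 5↦6, 6↦5]  zeros at y ∈ {1}
Collecting zeros: affine points = {(1, 1), (1, 3), (2, 4), (2, 5), (3, 0), (3, 4), (4, 1), (6, 1)}.
Total count |C(F_7)_aff| = 8.


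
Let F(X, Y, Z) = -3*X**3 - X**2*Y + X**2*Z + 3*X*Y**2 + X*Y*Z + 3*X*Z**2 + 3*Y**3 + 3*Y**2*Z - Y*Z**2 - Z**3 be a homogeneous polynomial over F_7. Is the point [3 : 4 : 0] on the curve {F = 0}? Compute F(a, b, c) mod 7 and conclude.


F(3,4,0) ≡ 2 (mod 7); P is NOT on the curve.

Evaluate F(3, 4, 0) term-by-term (mod 7).
  -3*X**3 ↦ -3·27·1·1 = -81
  -X**2*Y ↦ -1·9·4·1 = -36
  X**2*Z ↦ 1·9·1·0 = 0
  3*X*Y**2 ↦ 3·3·16·1 = 144
  X*Y*Z ↦ 1·3·4·0 = 0
  3*X*Z**2 ↦ 3·3·1·0 = 0
  3*Y**3 ↦ 3·1·64·1 = 192
  3*Y**2*Z ↦ 3·1·16·0 = 0
  -Y*Z**2 ↦ -1·1·4·0 = 0
  -Z**3 ↦ -1·1·1·0 = 0
Sum: F(3, 4, 0) = (-81) + (-36) + (0) + (144) + (0) + (0) + (192) + (0) + (0) + (0) = 219.
Reducing mod 7: 219 ≡ 2 (mod 7).
Since F(a, b, c) ≡ 2 ≠ 0 (mod 7), P does NOT lie on the curve.


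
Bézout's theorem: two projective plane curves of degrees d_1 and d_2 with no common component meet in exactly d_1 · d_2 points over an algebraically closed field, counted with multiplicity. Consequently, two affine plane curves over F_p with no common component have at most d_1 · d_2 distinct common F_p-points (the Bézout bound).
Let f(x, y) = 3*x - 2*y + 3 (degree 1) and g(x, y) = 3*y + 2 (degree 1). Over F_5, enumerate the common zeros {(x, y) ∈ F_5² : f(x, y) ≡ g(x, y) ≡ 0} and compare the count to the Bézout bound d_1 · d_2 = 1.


Common zeros: {(3, 1)}; count = 1; Bézout bound = 1.

deg(f) = 1, deg(g) = 1, so Bézout bound = 1.
Scan x ∈ F_5. For each x, list the y ∈ F_5 with f(x, y) ≡ 0 and those with g(x, y) ≡ 0 (mod 5); the common zeros in that column are the intersection.
  x = 0: f ≡ 0 at y ∈ {4}; g ≡ 0 at y ∈ {1}; common: ∅.
  x = 1: f ≡ 0 at y ∈ {3}; g ≡ 0 at y ∈ {1}; common: ∅.
  x = 2: f ≡ 0 at y ∈ {2}; g ≡ 0 at y ∈ {1}; common: ∅.
  x = 3: f ≡ 0 at y ∈ {1}; g ≡ 0 at y ∈ {1}; common: {1}.
  x = 4: f ≡ 0 at y ∈ {0}; g ≡ 0 at y ∈ {1}; common: ∅.
Collecting: common zeros = {(3, 1)}, so the count is 1.
Comparison with the Bézout bound: 1 ≤ 1 = deg(f)·deg(g), as expected for curves with no common component (the bound is attained).


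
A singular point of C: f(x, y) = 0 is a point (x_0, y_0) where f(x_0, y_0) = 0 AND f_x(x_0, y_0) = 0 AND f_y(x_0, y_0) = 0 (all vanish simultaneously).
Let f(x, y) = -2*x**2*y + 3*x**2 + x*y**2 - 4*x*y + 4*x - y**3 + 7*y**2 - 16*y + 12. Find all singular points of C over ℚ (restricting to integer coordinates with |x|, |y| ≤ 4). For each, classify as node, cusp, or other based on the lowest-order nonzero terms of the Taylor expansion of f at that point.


Singular points: {(0, 2)}; classification: node.

Compute partial derivatives:
  f_x = -4*x*y + 6*x + y**2 - 4*y + 4.
  f_y = -2*x**2 + 2*x*y - 4*x - 3*y**2 + 14*y - 16.
Scan x_0 ∈ {−4, ..., 4}. For each x_0, f_y(x_0, y) is a polynomial in y; find its integer roots y ∈ {−4, ..., 4}, then test f_x and f at those candidates.
  x = -4: f_y(-4, y) = -3*y**2 + 6*y - 32; no integer root y with |y| ≤ 4.
  x = -3: f_y(-3, y) = -3*y**2 + 8*y - 22; no integer root y with |y| ≤ 4.
  x = -2: f_y(-2, y) = -3*y**2 + 10*y - 16; no integer root y with |y| ≤ 4.
  x = -1: f_y(-1, y) = -3*y**2 + 12*y - 14; no integer root y with |y| ≤ 4.
  x = 0: f_y(0, y) = -3*y**2 + 14*y - 16; vanishes at y ∈ {2}. (0, 2): f_x = 0, f = 0 — SINGULAR.
  x = 1: f_y(1, y) = -3*y**2 + 16*y - 22; no integer root y with |y| ≤ 4.
  x = 2: f_y(2, y) = -3*y**2 + 18*y - 32; no integer root y with |y| ≤ 4.
  x = 3: f_y(3, y) = -3*y**2 + 20*y - 46; no integer root y with |y| ≤ 4.
  x = 4: f_y(4, y) = -3*y**2 + 22*y - 64; no integer root y with |y| ≤ 4.
Only singular point on the grid: (0, 2).
Classify: substitute x = 0 + u, y = 2 + v and expand: f = -2*u**2*v - u**2 + u*v**2 - v**3 + v**2.
No constant or linear terms (consistent with a singular point). Quadratic part: -u**2 + v**2. Cubic part: -2*u**2*v + u*v**2 - v**3.
The quadratic part v**2 - u**2 = (v − u)(v + u) splits into two distinct linear factors, so there are two distinct tangent lines y − 2 = ±(x − 0) — this is a node (ordinary double point).
Classification: node.


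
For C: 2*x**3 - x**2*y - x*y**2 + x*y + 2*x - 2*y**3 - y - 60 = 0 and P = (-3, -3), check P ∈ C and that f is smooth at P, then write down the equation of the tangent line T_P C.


Tangent line at P: 26*x - 85*y - 177 = 0.

Step 1: f(-3, -3) = 0, so P lies on C.
Step 2: partial derivatives
  f_x(x, y) = 6*x**2 - 2*x*y - y**2 + y + 2, f_y(x, y) = -x**2 - 2*x*y + x - 6*y**2 - 1.
  f_x(P) = 26, f_y(P) = -85 (gradient nonzero, so P is smooth).
Step 3: tangent line at P: 26·(x − -3) + -85·(y − -3) = 0.
Expanding: 26*x - 85*y - 177 = 0.


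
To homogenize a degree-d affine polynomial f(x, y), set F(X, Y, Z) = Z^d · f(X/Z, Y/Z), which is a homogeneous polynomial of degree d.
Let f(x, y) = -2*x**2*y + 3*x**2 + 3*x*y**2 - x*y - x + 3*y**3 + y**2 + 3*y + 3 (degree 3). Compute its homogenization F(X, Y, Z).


F(X, Y, Z) = -2*X**2*Y + 3*X**2*Z + 3*X*Y**2 - X*Y*Z - X*Z**2 + 3*Y**3 + Y**2*Z + 3*Y*Z**2 + 3*Z**3

deg(f) = 3.
Substitute x = X/Z, y = Y/Z into f, then multiply by Z^3.
  monomial -2·x^2·y^1 ↦ -2·X^2·Y^1·Z^0.
  monomial 3·x^2·y^0 ↦ 3·X^2·Y^0·Z^1.
  monomial 3·x^1·y^2 ↦ 3·X^1·Y^2·Z^0.
  monomial -1·x^1·y^1 ↦ -1·X^1·Y^1·Z^1.
  monomial -1·x^1·y^0 ↦ -1·X^1·Y^0·Z^2.
  monomial 3·x^0·y^3 ↦ 3·X^0·Y^3·Z^0.
  monomial 1·x^0·y^2 ↦ 1·X^0·Y^2·Z^1.
  monomial 3·x^0·y^1 ↦ 3·X^0·Y^1·Z^2.
  monomial 3·x^0·y^0 ↦ 3·X^0·Y^0·Z^3.
Collecting: F(X, Y, Z) = -2*X**2*Y + 3*X**2*Z + 3*X*Y**2 - X*Y*Z - X*Z**2 + 3*Y**3 + Y**2*Z + 3*Y*Z**2 + 3*Z**3.


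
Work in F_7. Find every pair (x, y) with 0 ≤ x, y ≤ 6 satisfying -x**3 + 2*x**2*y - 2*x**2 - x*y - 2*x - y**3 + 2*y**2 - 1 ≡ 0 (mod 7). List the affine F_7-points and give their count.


Affine F_7-points: {(0, 1), (2, 0), (2, 1), (4, 0), (4, 2), (5, 1), (6, 0), (6, 3), (6, 6)}; count = 9.

For each of the 49 pairs (x, y) ∈ F_7², evaluate f(x, y) mod 7. Record the zeros.
  x = 0: [0↦6, 1↦0, 2↦6, 3↦4, 4↦2, 5↦1, 6↦2]  zeros at y ∈ {1}
  x = 1: [0↦1, 1↦3, 2↦3, 3↦2, 4↦1, 5↦1, 6↦3]  zeros at y ∈ ∅
  x = 2: [0↦0, 1↦0, 2↦5, 3↦2, 4↦6, 5↦4, 6↦4]  zeros at y ∈ {0, 1}
  x = 3: [0↦4, 1↦6, 2↦6, 3↦5, 4↦4, 5↦4, 6↦6]  zeros at y ∈ ∅
  x = 4: [0↦0, 1↦1, 2↦0, 3↦5, 4↦3, 5↦2, 6↦3]  zeros at y ∈ {0, 2}
  x = 5: [0↦3, 1↦0, 2↦2, 3↦3, 4↦4, 5↦6, 6↦3]  zeros at y ∈ {1}
  x = 6: [0↦0, 1↦4, 2↦6, 3↦0, 4↦1, 5↦3, 6↦0]  zeros at y ∈ {0, 3, 6}
Collecting zeros: affine points = {(0, 1), (2, 0), (2, 1), (4, 0), (4, 2), (5, 1), (6, 0), (6, 3), (6, 6)}.
Total count |C(F_7)_aff| = 9.


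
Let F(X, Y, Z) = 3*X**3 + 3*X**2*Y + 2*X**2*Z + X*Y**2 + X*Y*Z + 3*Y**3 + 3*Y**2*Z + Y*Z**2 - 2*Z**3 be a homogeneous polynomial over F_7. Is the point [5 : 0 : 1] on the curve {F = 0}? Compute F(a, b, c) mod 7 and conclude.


F(5,0,1) ≡ 3 (mod 7); P is NOT on the curve.

Evaluate F(5, 0, 1) term-by-term (mod 7).
  3*X**3 ↦ 3·125·1·1 = 375
  3*X**2*Y ↦ 3·25·0·1 = 0
  2*X**2*Z ↦ 2·25·1·1 = 50
  X*Y**2 ↦ 1·5·0·1 = 0
  X*Y*Z ↦ 1·5·0·1 = 0
  3*Y**3 ↦ 3·1·0·1 = 0
  3*Y**2*Z ↦ 3·1·0·1 = 0
  Y*Z**2 ↦ 1·1·0·1 = 0
  -2*Z**3 ↦ -2·1·1·1 = -2
Sum: F(5, 0, 1) = (375) + (0) + (50) + (0) + (0) + (0) + (0) + (0) + (-2) = 423.
Reducing mod 7: 423 ≡ 3 (mod 7).
Since F(a, b, c) ≡ 3 ≠ 0 (mod 7), P does NOT lie on the curve.


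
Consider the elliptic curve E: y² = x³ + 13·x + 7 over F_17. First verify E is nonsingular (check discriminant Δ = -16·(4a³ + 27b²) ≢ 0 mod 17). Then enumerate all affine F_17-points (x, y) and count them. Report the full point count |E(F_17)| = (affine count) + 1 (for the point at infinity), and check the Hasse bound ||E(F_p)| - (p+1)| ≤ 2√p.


Affine points = {(1, 2), (1, 15), (4, 2), (4, 15), (7, 4), (7, 13), (10, 7), (10, 10), (11, 6), (11, 11), (12, 2), (12, 15), (14, 3), (14, 14)}; affine count = 14; |E(F_17)| = 15.

Discriminant check: Δ ∝ 4a³ + 27b² = 4·13³ + 27·7² = 4·2197 + 27·49 ≡ 13 (mod 17). Nonzero ⇒ E is nonsingular.
For each x ∈ F_17, compute rhs = x³ + 13·x + 7 mod 17, then count y ∈ F_17 with y² ≡ rhs.
  x = 0: rhs = 7, matching y values: none (0 points).
  x = 1: rhs = 4, matching y values: 2, 15 (2 points).
  x = 2: rhs = 7, matching y values: none (0 points).
  x = 3: rhs = 5, matching y values: none (0 points).
  x = 4: rhs = 4, matching y values: 2, 15 (2 points).
  x = 5: rhs = 10, matching y values: none (0 points).
  x = 6: rhs = 12, matching y values: none (0 points).
  x = 7: rhs = 16, matching y values: 4, 13 (2 points).
  x = 8: rhs = 11, matching y values: none (0 points).
  x = 9: rhs = 3, matching y values: none (0 points).
  x = 10: rhs = 15, matching y values: 7, 10 (2 points).
  x = 11: rhs = 2, matching y values: 6, 11 (2 points).
  x = 12: rhs = 4, matching y values: 2, 15 (2 points).
  x = 13: rhs = 10, matching y values: none (0 points).
  x = 14: rhs = 9, matching y values: 3, 14 (2 points).
  x = 15: rhs = 7, matching y values: none (0 points).
  x = 16: rhs = 10, matching y values: none (0 points).
Total affine count: 14.
Full point count |E(F_17)| = 14 + 1 = 15.
Hasse bound: |15 − (17+1)| = |-3| = 3 ≤ 2√17 ≈ 8.2462 ✓.


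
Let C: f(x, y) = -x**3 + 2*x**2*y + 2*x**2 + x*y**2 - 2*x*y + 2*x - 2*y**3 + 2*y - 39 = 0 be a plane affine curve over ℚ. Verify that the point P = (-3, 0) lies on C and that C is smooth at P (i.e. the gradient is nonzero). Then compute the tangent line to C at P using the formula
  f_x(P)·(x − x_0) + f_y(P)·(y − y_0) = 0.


Tangent line at P: -37*x + 26*y - 111 = 0.

Step 1: f(-3, 0) = 0, so P lies on C.
Step 2: partial derivatives
  f_x(x, y) = -3*x**2 + 4*x*y + 4*x + y**2 - 2*y + 2, f_y(x, y) = 2*x**2 + 2*x*y - 2*x - 6*y**2 + 2.
  f_x(P) = -37, f_y(P) = 26 (gradient nonzero, so P is smooth).
Step 3: tangent line at P: -37·(x − -3) + 26·(y − 0) = 0.
Expanding: -37*x + 26*y - 111 = 0.


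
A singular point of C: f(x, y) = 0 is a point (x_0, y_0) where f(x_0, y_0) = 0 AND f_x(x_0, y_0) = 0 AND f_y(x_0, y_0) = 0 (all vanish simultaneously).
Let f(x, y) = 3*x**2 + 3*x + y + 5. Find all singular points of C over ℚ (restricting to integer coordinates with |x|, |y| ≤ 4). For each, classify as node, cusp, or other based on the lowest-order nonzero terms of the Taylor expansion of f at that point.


No singular points in the scanned grid; C is smooth there.

Compute partial derivatives:
  f_x = 6*x + 3.
  f_y = 1.
f_y = 1 is a nonzero constant, so f_y never vanishes: no point (x, y) can satisfy f = f_x = f_y = 0. In particular no (x, y) ∈ {−4, ..., 4}² is singular; the curve is smooth.


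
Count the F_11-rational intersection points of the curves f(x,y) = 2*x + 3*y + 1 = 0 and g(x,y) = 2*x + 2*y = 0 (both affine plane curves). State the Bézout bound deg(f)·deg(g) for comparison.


Common zeros: {(1, 10)}; count = 1; Bézout bound = 1.

deg(f) = 1, deg(g) = 1, so Bézout bound = 1.
Scan x ∈ F_11. For each x, list the y ∈ F_11 with f(x, y) ≡ 0 and those with g(x, y) ≡ 0 (mod 11); the common zeros in that column are the intersection.
  x = 0: f ≡ 0 at y ∈ {7}; g ≡ 0 at y ∈ {0}; common: ∅.
  x = 1: f ≡ 0 at y ∈ {10}; g ≡ 0 at y ∈ {10}; common: {10}.
  x = 2: f ≡ 0 at y ∈ {2}; g ≡ 0 at y ∈ {9}; common: ∅.
  x = 3: f ≡ 0 at y ∈ {5}; g ≡ 0 at y ∈ {8}; common: ∅.
  x = 4: f ≡ 0 at y ∈ {8}; g ≡ 0 at y ∈ {7}; common: ∅.
  x = 5: f ≡ 0 at y ∈ {0}; g ≡ 0 at y ∈ {6}; common: ∅.
  x = 6: f ≡ 0 at y ∈ {3}; g ≡ 0 at y ∈ {5}; common: ∅.
  x = 7: f ≡ 0 at y ∈ {6}; g ≡ 0 at y ∈ {4}; common: ∅.
  x = 8: f ≡ 0 at y ∈ {9}; g ≡ 0 at y ∈ {3}; common: ∅.
  x = 9: f ≡ 0 at y ∈ {1}; g ≡ 0 at y ∈ {2}; common: ∅.
  x = 10: f ≡ 0 at y ∈ {4}; g ≡ 0 at y ∈ {1}; common: ∅.
Collecting: common zeros = {(1, 10)}, so the count is 1.
Comparison with the Bézout bound: 1 ≤ 1 = deg(f)·deg(g), as expected for curves with no common component (the bound is attained).


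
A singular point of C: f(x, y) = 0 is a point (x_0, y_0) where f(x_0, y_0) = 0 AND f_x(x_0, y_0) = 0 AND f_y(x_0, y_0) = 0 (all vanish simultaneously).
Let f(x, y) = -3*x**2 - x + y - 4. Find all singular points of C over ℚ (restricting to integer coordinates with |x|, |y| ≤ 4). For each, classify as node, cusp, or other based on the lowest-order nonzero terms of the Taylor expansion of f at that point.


No singular points in the scanned grid; C is smooth there.

Compute partial derivatives:
  f_x = -6*x - 1.
  f_y = 1.
f_y = 1 is a nonzero constant, so f_y never vanishes: no point (x, y) can satisfy f = f_x = f_y = 0. In particular no (x, y) ∈ {−4, ..., 4}² is singular; the curve is smooth.


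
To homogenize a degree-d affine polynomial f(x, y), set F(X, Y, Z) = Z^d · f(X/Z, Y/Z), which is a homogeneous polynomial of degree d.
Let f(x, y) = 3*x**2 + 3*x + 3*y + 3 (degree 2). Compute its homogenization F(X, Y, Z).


F(X, Y, Z) = 3*X**2 + 3*X*Z + 3*Y*Z + 3*Z**2

deg(f) = 2.
Substitute x = X/Z, y = Y/Z into f, then multiply by Z^2.
  monomial 3·x^2·y^0 ↦ 3·X^2·Y^0·Z^0.
  monomial 3·x^1·y^0 ↦ 3·X^1·Y^0·Z^1.
  monomial 3·x^0·y^1 ↦ 3·X^0·Y^1·Z^1.
  monomial 3·x^0·y^0 ↦ 3·X^0·Y^0·Z^2.
Collecting: F(X, Y, Z) = 3*X**2 + 3*X*Z + 3*Y*Z + 3*Z**2.


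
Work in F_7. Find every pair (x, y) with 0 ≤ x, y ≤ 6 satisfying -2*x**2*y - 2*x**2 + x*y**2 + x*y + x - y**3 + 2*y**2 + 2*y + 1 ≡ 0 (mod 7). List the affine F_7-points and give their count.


Affine F_7-points: {(1, 0), (2, 4), (3, 0), (3, 2), (3, 3), (4, 2), (5, 4), (5, 6)}; count = 8.

For each of the 49 pairs (x, y) ∈ F_7², evaluate f(x, y) mod 7. Record the zeros.
  x = 0: [0↦1, 1↦4, 2↦5, 3↦5, 4↦5, 5↦6, 6↦2]  zeros at y ∈ ∅
  x = 1: [0↦0, 1↦3, 2↦6, 3↦3, 4↦2, 5↦4, 6↦3]  zeros at y ∈ {0}
  x = 2: [0↦2, 1↦1, 2↦2, 3↦6, 4↦0, 5↦6, 6↦4]  zeros at y ∈ {4}
  x = 3: [0↦0, 1↦5, 2↦0, 3↦0, 4↦6, 5↦5, 6↦5]  zeros at y ∈ {0, 2, 3}
  x = 4: [0↦1, 1↦1, 2↦0, 3↦6, 4↦6, 5↦1, 6↦6]  zeros at y ∈ {2}
  x = 5: [0↦5, 1↦3, 2↦2, 3↦3, 4↦0, 5↦1, 6↦0]  zeros at y ∈ {4, 6}
  x = 6: [0↦5, 1↦4, 2↦6, 3↦5, 4↦2, 5↦5, 6↦1]  zeros at y ∈ ∅
Collecting zeros: affine points = {(1, 0), (2, 4), (3, 0), (3, 2), (3, 3), (4, 2), (5, 4), (5, 6)}.
Total count |C(F_7)_aff| = 8.


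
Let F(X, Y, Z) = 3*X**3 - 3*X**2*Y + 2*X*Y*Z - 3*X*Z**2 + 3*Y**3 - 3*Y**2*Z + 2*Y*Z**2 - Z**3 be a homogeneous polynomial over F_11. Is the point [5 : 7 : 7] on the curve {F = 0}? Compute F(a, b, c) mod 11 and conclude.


F(5,7,7) ≡ 3 (mod 11); P is NOT on the curve.

Evaluate F(5, 7, 7) term-by-term (mod 11).
  3*X**3 ↦ 3·125·1·1 = 375
  -3*X**2*Y ↦ -3·25·7·1 = -525
  2*X*Y*Z ↦ 2·5·7·7 = 490
  -3*X*Z**2 ↦ -3·5·1·49 = -735
  3*Y**3 ↦ 3·1·343·1 = 1029
  -3*Y**2*Z ↦ -3·1·49·7 = -1029
  2*Y*Z**2 ↦ 2·1·7·49 = 686
  -Z**3 ↦ -1·1·1·343 = -343
Sum: F(5, 7, 7) = (375) + (-525) + (490) + (-735) + (1029) + (-1029) + (686) + (-343) = -52.
Reducing mod 11: -52 ≡ 3 (mod 11).
Since F(a, b, c) ≡ 3 ≠ 0 (mod 11), P does NOT lie on the curve.


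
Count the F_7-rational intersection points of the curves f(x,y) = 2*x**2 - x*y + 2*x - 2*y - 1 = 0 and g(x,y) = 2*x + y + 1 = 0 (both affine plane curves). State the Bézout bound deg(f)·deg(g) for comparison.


Common zeros: ∅; count = 0; Bézout bound = 2.

deg(f) = 2, deg(g) = 1, so Bézout bound = 2.
Scan x ∈ F_7. For each x, list the y ∈ F_7 with f(x, y) ≡ 0 and those with g(x, y) ≡ 0 (mod 7); the common zeros in that column are the intersection.
  x = 0: f ≡ 0 at y ∈ {3}; g ≡ 0 at y ∈ {6}; common: ∅.
  x = 1: f ≡ 0 at y ∈ {1}; g ≡ 0 at y ∈ {4}; common: ∅.
  x = 2: f ≡ 0 at y ∈ {1}; g ≡ 0 at y ∈ {2}; common: ∅.
  x = 3: f ≡ 0 at y ∈ {6}; g ≡ 0 at y ∈ {0}; common: ∅.
  x = 4: f ≡ 0 at y ∈ {3}; g ≡ 0 at y ∈ {5}; common: ∅.
  x = 5: f ≡ 0 at y ∈ ∅; g ≡ 0 at y ∈ {3}; common: ∅.
  x = 6: f ≡ 0 at y ∈ {6}; g ≡ 0 at y ∈ {1}; common: ∅.
Collecting: common zeros = ∅, so the count is 0.
Comparison with the Bézout bound: 0 ≤ 2 = deg(f)·deg(g), as expected for curves with no common component (the affine F_7-count falls short of the bound because intersections may lie at infinity, over extension fields, or carry multiplicity).


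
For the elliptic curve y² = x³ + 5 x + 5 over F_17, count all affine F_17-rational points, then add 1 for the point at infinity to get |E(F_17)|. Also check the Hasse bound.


Affine points = {(3, 8), (3, 9), (4, 2), (4, 15), (5, 6), (5, 11), (6, 8), (6, 9), (7, 3), (7, 14), (8, 8), (8, 9), (10, 1), (10, 16), (12, 5), (12, 12), (15, 2), (15, 15), (16, 4), (16, 13)}; affine count = 20; |E(F_17)| = 21.

Discriminant check: Δ ∝ 4a³ + 27b² = 4·5³ + 27·5² = 4·125 + 27·25 ≡ 2 (mod 17). Nonzero ⇒ E is nonsingular.
For each x ∈ F_17, compute rhs = x³ + 5·x + 5 mod 17, then count y ∈ F_17 with y² ≡ rhs.
  x = 0: rhs = 5, matching y values: none (0 points).
  x = 1: rhs = 11, matching y values: none (0 points).
  x = 2: rhs = 6, matching y values: none (0 points).
  x = 3: rhs = 13, matching y values: 8, 9 (2 points).
  x = 4: rhs = 4, matching y values: 2, 15 (2 points).
  x = 5: rhs = 2, matching y values: 6, 11 (2 points).
  x = 6: rhs = 13, matching y values: 8, 9 (2 points).
  x = 7: rhs = 9, matching y values: 3, 14 (2 points).
  x = 8: rhs = 13, matching y values: 8, 9 (2 points).
  x = 9: rhs = 14, matching y values: none (0 points).
  x = 10: rhs = 1, matching y values: 1, 16 (2 points).
  x = 11: rhs = 14, matching y values: none (0 points).
  x = 12: rhs = 8, matching y values: 5, 12 (2 points).
  x = 13: rhs = 6, matching y values: none (0 points).
  x = 14: rhs = 14, matching y values: none (0 points).
  x = 15: rhs = 4, matching y values: 2, 15 (2 points).
  x = 16: rhs = 16, matching y values: 4, 13 (2 points).
Total affine count: 20.
Full point count |E(F_17)| = 20 + 1 = 21.
Hasse bound: |21 − (17+1)| = |3| = 3 ≤ 2√17 ≈ 8.2462 ✓.


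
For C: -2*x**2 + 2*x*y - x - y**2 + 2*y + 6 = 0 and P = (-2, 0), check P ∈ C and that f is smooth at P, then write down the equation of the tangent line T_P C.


Tangent line at P: 7*x - 2*y + 14 = 0.

Step 1: f(-2, 0) = 0, so P lies on C.
Step 2: partial derivatives
  f_x(x, y) = -4*x + 2*y - 1, f_y(x, y) = 2*x - 2*y + 2.
  f_x(P) = 7, f_y(P) = -2 (gradient nonzero, so P is smooth).
Step 3: tangent line at P: 7·(x − -2) + -2·(y − 0) = 0.
Expanding: 7*x - 2*y + 14 = 0.


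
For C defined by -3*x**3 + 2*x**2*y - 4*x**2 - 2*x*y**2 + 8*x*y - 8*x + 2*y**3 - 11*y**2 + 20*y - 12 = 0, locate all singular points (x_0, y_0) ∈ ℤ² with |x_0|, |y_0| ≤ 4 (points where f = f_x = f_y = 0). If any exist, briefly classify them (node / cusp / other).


Singular points: {(0, 2)}; classification: cusp.

Compute partial derivatives:
  f_x = -9*x**2 + 4*x*y - 8*x - 2*y**2 + 8*y - 8.
  f_y = 2*x**2 - 4*x*y + 8*x + 6*y**2 - 22*y + 20.
Scan x_0 ∈ {−4, ..., 4}. For each x_0, f_y(x_0, y) is a polynomial in y; find its integer roots y ∈ {−4, ..., 4}, then test f_x and f at those candidates.
  x = -4: f_y(-4, y) = 6*y**2 - 6*y + 20; no integer root y with |y| ≤ 4.
  x = -3: f_y(-3, y) = 6*y**2 - 10*y + 14; no integer root y with |y| ≤ 4.
  x = -2: f_y(-2, y) = 6*y**2 - 14*y + 12; no integer root y with |y| ≤ 4.
  x = -1: f_y(-1, y) = 6*y**2 - 18*y + 14; no integer root y with |y| ≤ 4.
  x = 0: f_y(0, y) = 6*y**2 - 22*y + 20; vanishes at y ∈ {2}. (0, 2): f_x = 0, f = 0 — SINGULAR.
  x = 1: f_y(1, y) = 6*y**2 - 26*y + 30; no integer root y with |y| ≤ 4.
  x = 2: f_y(2, y) = 6*y**2 - 30*y + 44; no integer root y with |y| ≤ 4.
  x = 3: f_y(3, y) = 6*y**2 - 34*y + 62; no integer root y with |y| ≤ 4.
  x = 4: f_y(4, y) = 6*y**2 - 38*y + 84; no integer root y with |y| ≤ 4.
Only singular point on the grid: (0, 2).
Classify: substitute x = 0 + u, y = 2 + v and expand: f = -3*u**3 + 2*u**2*v - 2*u*v**2 + 2*v**3 + v**2.
No constant or linear terms (consistent with a singular point). Quadratic part: v**2. Cubic part: -3*u**3 + 2*u**2*v - 2*u*v**2 + 2*v**3.
The quadratic part v**2 is a perfect square, so there is a single (double) tangent line v = 0, i.e. y = 2. Restricting the cubic part to that line (v = 0) leaves -3*u**3 ≠ 0, so f is not divisible by v and the branch is v² ≈ 3*u**3 to lowest order — this is a cusp.
Classification: cusp.


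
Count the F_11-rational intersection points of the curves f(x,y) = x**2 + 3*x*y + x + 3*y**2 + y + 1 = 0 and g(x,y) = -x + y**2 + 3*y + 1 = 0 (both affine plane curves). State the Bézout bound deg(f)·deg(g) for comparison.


Common zeros: ∅; count = 0; Bézout bound = 4.

deg(f) = 2, deg(g) = 2, so Bézout bound = 4.
Scan x ∈ F_11. For each x, list the y ∈ F_11 with f(x, y) ≡ 0 and those with g(x, y) ≡ 0 (mod 11); the common zeros in that column are the intersection.
  x = 0: f ≡ 0 at y ∈ {9}; g ≡ 0 at y ∈ {2, 6}; common: ∅.
  x = 1: f ≡ 0 at y ∈ ∅; g ≡ 0 at y ∈ {0, 8}; common: ∅.
  x = 2: f ≡ 0 at y ∈ {2, 3}; g ≡ 0 at y ∈ ∅; common: ∅.
  x = 3: f ≡ 0 at y ∈ ∅; g ≡ 0 at y ∈ ∅; common: ∅.
  x = 4: f ≡ 0 at y ∈ {4, 10}; g ≡ 0 at y ∈ ∅; common: ∅.
  x = 5: f ≡ 0 at y ∈ {4, 9}; g ≡ 0 at y ∈ {1, 7}; common: ∅.
  x = 6: f ≡ 0 at y ∈ ∅; g ≡ 0 at y ∈ ∅; common: ∅.
  x = 7: f ≡ 0 at y ∈ {5, 6}; g ≡ 0 at y ∈ {4}; common: ∅.
  x = 8: f ≡ 0 at y ∈ ∅; g ≡ 0 at y ∈ {3, 5}; common: ∅.
  x = 9: f ≡ 0 at y ∈ {10}; g ≡ 0 at y ∈ ∅; common: ∅.
  x = 10: f ≡ 0 at y ∈ {3, 5}; g ≡ 0 at y ∈ {9, 10}; common: ∅.
Collecting: common zeros = ∅, so the count is 0.
Comparison with the Bézout bound: 0 ≤ 4 = deg(f)·deg(g), as expected for curves with no common component (the affine F_11-count falls short of the bound because intersections may lie at infinity, over extension fields, or carry multiplicity).


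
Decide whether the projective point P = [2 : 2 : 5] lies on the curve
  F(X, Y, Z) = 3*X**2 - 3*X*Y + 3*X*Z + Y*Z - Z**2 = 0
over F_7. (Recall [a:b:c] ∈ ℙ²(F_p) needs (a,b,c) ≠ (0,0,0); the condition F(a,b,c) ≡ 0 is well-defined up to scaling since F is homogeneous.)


F(2,2,5) ≡ 1 (mod 7); P is NOT on the curve.

Evaluate F(2, 2, 5) term-by-term (mod 7).
  3*X**2 ↦ 3·4·1·1 = 12
  -3*X*Y ↦ -3·2·2·1 = -12
  3*X*Z ↦ 3·2·1·5 = 30
  Y*Z ↦ 1·1·2·5 = 10
  -Z**2 ↦ -1·1·1·25 = -25
Sum: F(2, 2, 5) = (12) + (-12) + (30) + (10) + (-25) = 15.
Reducing mod 7: 15 ≡ 1 (mod 7).
Since F(a, b, c) ≡ 1 ≠ 0 (mod 7), P does NOT lie on the curve.


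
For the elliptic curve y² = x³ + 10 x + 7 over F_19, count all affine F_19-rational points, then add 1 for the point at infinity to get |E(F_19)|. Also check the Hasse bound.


Affine points = {(0, 8), (0, 11), (2, 4), (2, 15), (3, 8), (3, 11), (4, 4), (4, 15), (5, 7), (5, 12), (6, 6), (6, 13), (9, 3), (9, 16), (10, 9), (10, 10), (11, 2), (11, 17), (13, 4), (13, 15), (15, 6), (15, 13), (16, 8), (16, 11), (17, 6), (17, 13)}; affine count = 26; |E(F_19)| = 27.

Discriminant check: Δ ∝ 4a³ + 27b² = 4·10³ + 27·7² = 4·1000 + 27·49 ≡ 3 (mod 19). Nonzero ⇒ E is nonsingular.
For each x ∈ F_19, compute rhs = x³ + 10·x + 7 mod 19, then count y ∈ F_19 with y² ≡ rhs.
  x = 0: rhs = 7, matching y values: 8, 11 (2 points).
  x = 1: rhs = 18, matching y values: none (0 points).
  x = 2: rhs = 16, matching y values: 4, 15 (2 points).
  x = 3: rhs = 7, matching y values: 8, 11 (2 points).
  x = 4: rhs = 16, matching y values: 4, 15 (2 points).
  x = 5: rhs = 11, matching y values: 7, 12 (2 points).
  x = 6: rhs = 17, matching y values: 6, 13 (2 points).
  x = 7: rhs = 2, matching y values: none (0 points).
  x = 8: rhs = 10, matching y values: none (0 points).
  x = 9: rhs = 9, matching y values: 3, 16 (2 points).
  x = 10: rhs = 5, matching y values: 9, 10 (2 points).
  x = 11: rhs = 4, matching y values: 2, 17 (2 points).
  x = 12: rhs = 12, matching y values: none (0 points).
  x = 13: rhs = 16, matching y values: 4, 15 (2 points).
  x = 14: rhs = 3, matching y values: none (0 points).
  x = 15: rhs = 17, matching y values: 6, 13 (2 points).
  x = 16: rhs = 7, matching y values: 8, 11 (2 points).
  x = 17: rhs = 17, matching y values: 6, 13 (2 points).
  x = 18: rhs = 15, matching y values: none (0 points).
Total affine count: 26.
Full point count |E(F_19)| = 26 + 1 = 27.
Hasse bound: |27 − (19+1)| = |7| = 7 ≤ 2√19 ≈ 8.7178 ✓.


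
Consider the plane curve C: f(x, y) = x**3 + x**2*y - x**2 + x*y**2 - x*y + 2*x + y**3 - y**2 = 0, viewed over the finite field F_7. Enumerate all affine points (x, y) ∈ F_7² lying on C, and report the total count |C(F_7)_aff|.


Affine F_7-points: {(0, 0), (0, 1), (2, 5), (4, 0), (6, 2)}; count = 5.

For each of the 49 pairs (x, y) ∈ F_7², evaluate f(x, y) mod 7. Record the zeros.
  x = 0: [0↦0, 1↦0, 2↦4, 3↦4, 4↦6, 5↦2, 6↦5]  zeros at y ∈ {0, 1}
  x = 1: [0↦2, 1↦3, 2↦3, 3↦1, 4↦3, 5↦1, 6↦1]  zeros at y ∈ ∅
  x = 2: [0↦1, 1↦5, 2↦3, 3↦1, 4↦5, 5↦0, 6↦6]  zeros at y ∈ {5}
  x = 3: [0↦3, 1↦5, 2↦3, 3↦3, 4↦4, 5↦5, 6↦5]  zeros at y ∈ ∅
  x = 4: [0↦0, 1↦2, 2↦2, 3↦6, 4↦6, 5↦1, 6↦4]  zeros at y ∈ {0}
  x = 5: [0↦5, 1↦2, 2↦6, 3↦2, 4↦3, 5↦1, 6↦2]  zeros at y ∈ ∅
  x = 6: [0↦3, 1↦4, 2↦0, 3↦4, 4↦1, 5↦4, 6↦5]  zeros at y ∈ {2}
Collecting zeros: affine points = {(0, 0), (0, 1), (2, 5), (4, 0), (6, 2)}.
Total count |C(F_7)_aff| = 5.


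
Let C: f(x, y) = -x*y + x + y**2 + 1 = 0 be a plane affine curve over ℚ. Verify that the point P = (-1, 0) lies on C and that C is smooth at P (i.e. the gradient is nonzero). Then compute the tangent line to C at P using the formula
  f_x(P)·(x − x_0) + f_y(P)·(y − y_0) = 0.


Tangent line at P: x + y + 1 = 0.

Step 1: f(-1, 0) = 0, so P lies on C.
Step 2: partial derivatives
  f_x(x, y) = 1 - y, f_y(x, y) = -x + 2*y.
  f_x(P) = 1, f_y(P) = 1 (gradient nonzero, so P is smooth).
Step 3: tangent line at P: 1·(x − -1) + 1·(y − 0) = 0.
Expanding: x + y + 1 = 0.


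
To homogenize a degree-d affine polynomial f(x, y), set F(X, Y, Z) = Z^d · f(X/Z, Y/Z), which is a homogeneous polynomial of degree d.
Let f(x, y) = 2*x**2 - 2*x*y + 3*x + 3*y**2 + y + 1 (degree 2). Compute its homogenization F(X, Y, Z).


F(X, Y, Z) = 2*X**2 - 2*X*Y + 3*X*Z + 3*Y**2 + Y*Z + Z**2

deg(f) = 2.
Substitute x = X/Z, y = Y/Z into f, then multiply by Z^2.
  monomial 2·x^2·y^0 ↦ 2·X^2·Y^0·Z^0.
  monomial -2·x^1·y^1 ↦ -2·X^1·Y^1·Z^0.
  monomial 3·x^1·y^0 ↦ 3·X^1·Y^0·Z^1.
  monomial 3·x^0·y^2 ↦ 3·X^0·Y^2·Z^0.
  monomial 1·x^0·y^1 ↦ 1·X^0·Y^1·Z^1.
  monomial 1·x^0·y^0 ↦ 1·X^0·Y^0·Z^2.
Collecting: F(X, Y, Z) = 2*X**2 - 2*X*Y + 3*X*Z + 3*Y**2 + Y*Z + Z**2.


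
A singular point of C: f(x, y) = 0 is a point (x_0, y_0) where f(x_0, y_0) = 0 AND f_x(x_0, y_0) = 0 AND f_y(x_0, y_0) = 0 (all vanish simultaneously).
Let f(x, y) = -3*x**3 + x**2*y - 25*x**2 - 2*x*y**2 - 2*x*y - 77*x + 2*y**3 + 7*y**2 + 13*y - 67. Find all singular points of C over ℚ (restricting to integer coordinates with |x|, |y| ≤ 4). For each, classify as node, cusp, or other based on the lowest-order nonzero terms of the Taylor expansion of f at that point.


Singular points: {(-3, -2)}; classification: cusp.

Compute partial derivatives:
  f_x = -9*x**2 + 2*x*y - 50*x - 2*y**2 - 2*y - 77.
  f_y = x**2 - 4*x*y - 2*x + 6*y**2 + 14*y + 13.
Scan x_0 ∈ {−4, ..., 4}. For each x_0, f_y(x_0, y) is a polynomial in y; find its integer roots y ∈ {−4, ..., 4}, then test f_x and f at those candidates.
  x = -4: f_y(-4, y) = 6*y**2 + 30*y + 37; no integer root y with |y| ≤ 4.
  x = -3: f_y(-3, y) = 6*y**2 + 26*y + 28; vanishes at y ∈ {-2}. (-3, -2): f_x = 0, f = 0 — SINGULAR.
  x = -2: f_y(-2, y) = 6*y**2 + 22*y + 21; no integer root y with |y| ≤ 4.
  x = -1: f_y(-1, y) = 6*y**2 + 18*y + 16; no integer root y with |y| ≤ 4.
  x = 0: f_y(0, y) = 6*y**2 + 14*y + 13; no integer root y with |y| ≤ 4.
  x = 1: f_y(1, y) = 6*y**2 + 10*y + 12; no integer root y with |y| ≤ 4.
  x = 2: f_y(2, y) = 6*y**2 + 6*y + 13; no integer root y with |y| ≤ 4.
  x = 3: f_y(3, y) = 6*y**2 + 2*y + 16; no integer root y with |y| ≤ 4.
  x = 4: f_y(4, y) = 6*y**2 - 2*y + 21; no integer root y with |y| ≤ 4.
Only singular point on the grid: (-3, -2).
Classify: substitute x = -3 + u, y = -2 + v and expand: f = -3*u**3 + u**2*v - 2*u*v**2 + 2*v**3 + v**2.
No constant or linear terms (consistent with a singular point). Quadratic part: v**2. Cubic part: -3*u**3 + u**2*v - 2*u*v**2 + 2*v**3.
The quadratic part v**2 is a perfect square, so there is a single (double) tangent line v = 0, i.e. y = -2. Restricting the cubic part to that line (v = 0) leaves -3*u**3 ≠ 0, so f is not divisible by v and the branch is v² ≈ 3*u**3 to lowest order — this is a cusp.
Classification: cusp.


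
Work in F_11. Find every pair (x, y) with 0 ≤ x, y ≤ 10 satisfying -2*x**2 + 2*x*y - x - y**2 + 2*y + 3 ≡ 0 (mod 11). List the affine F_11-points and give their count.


Affine F_11-points: {(0, 3), (0, 10), (1, 0), (1, 4), (3, 1), (3, 7), (4, 0), (4, 10), (8, 3), (8, 4), (9, 2), (9, 7)}; count = 12.

For each of the 121 pairs (x, y) ∈ F_11², evaluate f(x, y) mod 11. Record the zeros.
  x = 0: [0↦3, 1↦4, 2↦3, 3↦0, 4↦6, 5↦10, 6↦1, 7↦1, 8↦10, 9↦6, 10↦0]  zeros at y ∈ {3, 10}
  x = 1: [0↦0, 1↦3, 2↦4, 3↦3, 4↦0, 5↦6, 6↦10, 7↦1, 8↦1, 9↦10, 10↦6]  zeros at y ∈ {0, 4}
  x = 2: [0↦4, 1↦9, 2↦1, 3↦2, 4↦1, 5↦9, 6↦4, 7↦8, 8↦10, 9↦10, 10↦8]  zeros at y ∈ ∅
  x = 3: [0↦4, 1↦0, 2↦5, 3↦8, 4↦9, 5↦8, 6↦5, 7↦0, 8↦4, 9↦6, 10↦6]  zeros at y ∈ {1, 7}
  x = 4: [0↦0, 1↦9, 2↦5, 3↦10, 4↦2, 5↦3, 6↦2, 7↦10, 8↦5, 9↦9, 10↦0]  zeros at y ∈ {0, 10}
  x = 5: [0↦3, 1↦3, 2↦1, 3↦8, 4↦2, 5↦5, 6↦6, 7↦5, 8↦2, 9↦8, 10↦1]  zeros at y ∈ ∅
  x = 6: [0↦2, 1↦4, 2↦4, 3↦2, 4↦9, 5↦3, 6↦6, 7↦7, 8↦6, 9↦3, 10↦9]  zeros at y ∈ ∅
  x = 7: [0↦8, 1↦1, 2↦3, 3↦3, 4↦1, 5↦8, 6↦2, 7↦5, 8↦6, 9↦5, 10↦2]  zeros at y ∈ ∅
  x = 8: [0↦10, 1↦5, 2↦9, 3↦0, 4↦0, 5↦9, 6↦5, 7↦10, 8↦2, 9↦3, 10↦2]  zeros at y ∈ {3, 4}
  x = 9: [0↦8, 1↦5, 2↦0, 3↦4, 4↦6, 5↦6, 6↦4, 7↦0, 8↦5, 9↦8, 10↦9]  zeros at y ∈ {2, 7}
  x = 10: [0↦2, 1↦1, 2↦9, 3↦4, 4↦8, 5↦10, 6↦10, 7↦8, 8↦4, 9↦9, 10↦1]  zeros at y ∈ ∅
Collecting zeros: affine points = {(0, 3), (0, 10), (1, 0), (1, 4), (3, 1), (3, 7), (4, 0), (4, 10), (8, 3), (8, 4), (9, 2), (9, 7)}.
Total count |C(F_11)_aff| = 12.


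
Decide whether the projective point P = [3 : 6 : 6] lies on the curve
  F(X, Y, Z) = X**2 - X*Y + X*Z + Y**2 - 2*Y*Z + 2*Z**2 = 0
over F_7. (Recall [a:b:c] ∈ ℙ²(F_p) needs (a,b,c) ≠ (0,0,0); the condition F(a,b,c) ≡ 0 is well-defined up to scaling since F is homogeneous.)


F(3,6,6) ≡ 3 (mod 7); P is NOT on the curve.

Evaluate F(3, 6, 6) term-by-term (mod 7).
  X**2 ↦ 1·9·1·1 = 9
  -X*Y ↦ -1·3·6·1 = -18
  X*Z ↦ 1·3·1·6 = 18
  Y**2 ↦ 1·1·36·1 = 36
  -2*Y*Z ↦ -2·1·6·6 = -72
  2*Z**2 ↦ 2·1·1·36 = 72
Sum: F(3, 6, 6) = (9) + (-18) + (18) + (36) + (-72) + (72) = 45.
Reducing mod 7: 45 ≡ 3 (mod 7).
Since F(a, b, c) ≡ 3 ≠ 0 (mod 7), P does NOT lie on the curve.


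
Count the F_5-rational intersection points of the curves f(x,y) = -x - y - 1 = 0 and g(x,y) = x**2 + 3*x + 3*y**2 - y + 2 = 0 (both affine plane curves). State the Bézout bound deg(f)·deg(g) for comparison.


Common zeros: {(1, 3), (4, 0)}; count = 2; Bézout bound = 2.

deg(f) = 1, deg(g) = 2, so Bézout bound = 2.
Scan x ∈ F_5. For each x, list the y ∈ F_5 with f(x, y) ≡ 0 and those with g(x, y) ≡ 0 (mod 5); the common zeros in that column are the intersection.
  x = 0: f ≡ 0 at y ∈ {4}; g ≡ 0 at y ∈ ∅; common: ∅.
  x = 1: f ≡ 0 at y ∈ {3}; g ≡ 0 at y ∈ {3, 4}; common: {3}.
  x = 2: f ≡ 0 at y ∈ {2}; g ≡ 0 at y ∈ ∅; common: ∅.
  x = 3: f ≡ 0 at y ∈ {1}; g ≡ 0 at y ∈ {0, 2}; common: ∅.
  x = 4: f ≡ 0 at y ∈ {0}; g ≡ 0 at y ∈ {0, 2}; common: {0}.
Collecting: common zeros = {(1, 3), (4, 0)}, so the count is 2.
Comparison with the Bézout bound: 2 ≤ 2 = deg(f)·deg(g), as expected for curves with no common component (the bound is attained).


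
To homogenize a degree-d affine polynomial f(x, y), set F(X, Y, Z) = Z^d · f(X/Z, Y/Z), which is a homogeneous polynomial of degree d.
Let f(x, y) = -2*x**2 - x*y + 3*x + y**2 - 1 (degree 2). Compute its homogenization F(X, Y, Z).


F(X, Y, Z) = -2*X**2 - X*Y + 3*X*Z + Y**2 - Z**2

deg(f) = 2.
Substitute x = X/Z, y = Y/Z into f, then multiply by Z^2.
  monomial -2·x^2·y^0 ↦ -2·X^2·Y^0·Z^0.
  monomial -1·x^1·y^1 ↦ -1·X^1·Y^1·Z^0.
  monomial 3·x^1·y^0 ↦ 3·X^1·Y^0·Z^1.
  monomial 1·x^0·y^2 ↦ 1·X^0·Y^2·Z^0.
  monomial -1·x^0·y^0 ↦ -1·X^0·Y^0·Z^2.
Collecting: F(X, Y, Z) = -2*X**2 - X*Y + 3*X*Z + Y**2 - Z**2.


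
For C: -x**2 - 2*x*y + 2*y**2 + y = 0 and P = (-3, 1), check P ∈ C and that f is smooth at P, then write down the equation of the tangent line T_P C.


Tangent line at P: 4*x + 11*y + 1 = 0.

Step 1: f(-3, 1) = 0, so P lies on C.
Step 2: partial derivatives
  f_x(x, y) = -2*x - 2*y, f_y(x, y) = -2*x + 4*y + 1.
  f_x(P) = 4, f_y(P) = 11 (gradient nonzero, so P is smooth).
Step 3: tangent line at P: 4·(x − -3) + 11·(y − 1) = 0.
Expanding: 4*x + 11*y + 1 = 0.


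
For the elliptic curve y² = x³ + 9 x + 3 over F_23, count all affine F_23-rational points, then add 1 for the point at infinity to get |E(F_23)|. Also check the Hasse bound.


Affine points = {(0, 7), (0, 16), (1, 6), (1, 17), (2, 11), (2, 12), (5, 9), (5, 14), (7, 8), (7, 15), (8, 9), (8, 14), (9, 10), (9, 13), (10, 9), (10, 14), (17, 3), (17, 20), (19, 8), (19, 15), (20, 8), (20, 15), (21, 0), (22, 4), (22, 19)}; affine count = 25; |E(F_23)| = 26.

Discriminant check: Δ ∝ 4a³ + 27b² = 4·9³ + 27·3² = 4·729 + 27·9 ≡ 8 (mod 23). Nonzero ⇒ E is nonsingular.
For each x ∈ F_23, compute rhs = x³ + 9·x + 3 mod 23, then count y ∈ F_23 with y² ≡ rhs.
  x = 0: rhs = 3, matching y values: 7, 16 (2 points).
  x = 1: rhs = 13, matching y values: 6, 17 (2 points).
  x = 2: rhs = 6, matching y values: 11, 12 (2 points).
  x = 3: rhs = 11, matching y values: none (0 points).
  x = 4: rhs = 11, matching y values: none (0 points).
  x = 5: rhs = 12, matching y values: 9, 14 (2 points).
  x = 6: rhs = 20, matching y values: none (0 points).
  x = 7: rhs = 18, matching y values: 8, 15 (2 points).
  x = 8: rhs = 12, matching y values: 9, 14 (2 points).
  x = 9: rhs = 8, matching y values: 10, 13 (2 points).
  x = 10: rhs = 12, matching y values: 9, 14 (2 points).
  x = 11: rhs = 7, matching y values: none (0 points).
  x = 12: rhs = 22, matching y values: none (0 points).
  x = 13: rhs = 17, matching y values: none (0 points).
  x = 14: rhs = 21, matching y values: none (0 points).
  x = 15: rhs = 17, matching y values: none (0 points).
  x = 16: rhs = 11, matching y values: none (0 points).
  x = 17: rhs = 9, matching y values: 3, 20 (2 points).
  x = 18: rhs = 17, matching y values: none (0 points).
  x = 19: rhs = 18, matching y values: 8, 15 (2 points).
  x = 20: rhs = 18, matching y values: 8, 15 (2 points).
  x = 21: rhs = 0, matching y values: 0 (1 points).
  x = 22: rhs = 16, matching y values: 4, 19 (2 points).
Total affine count: 25.
Full point count |E(F_23)| = 25 + 1 = 26.
Hasse bound: |26 − (23+1)| = |2| = 2 ≤ 2√23 ≈ 9.5917 ✓.


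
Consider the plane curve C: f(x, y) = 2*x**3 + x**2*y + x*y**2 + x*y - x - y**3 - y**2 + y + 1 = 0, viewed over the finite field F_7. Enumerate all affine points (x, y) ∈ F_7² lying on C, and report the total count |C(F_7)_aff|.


Affine F_7-points: {(0, 1), (0, 6), (1, 2), (1, 6), (3, 5), (3, 6), (5, 1), (6, 0), (6, 2), (6, 3)}; count = 10.

For each of the 49 pairs (x, y) ∈ F_7², evaluate f(x, y) mod 7. Record the zeros.
  x = 0: [0↦1, 1↦0, 2↦5, 3↦3, 4↦2, 5↦3, 6↦0]  zeros at y ∈ {1, 6}
  x = 1: [0↦2, 1↦4, 2↦0, 3↦5, 4↦6, 5↦4, 6↦0]  zeros at y ∈ {2, 6}
  x = 2: [0↦1, 1↦1, 2↦4, 3↦4, 4↦2, 5↦6, 6↦3]  zeros at y ∈ ∅
  x = 3: [0↦3, 1↦3, 2↦1, 3↦5, 4↦2, 5↦0, 6↦0]  zeros at y ∈ {5, 6}
  x = 4: [0↦6, 1↦1, 2↦3, 3↦6, 4↦4, 5↦5, 6↦3]  zeros at y ∈ ∅
  x = 5: [0↦1, 1↦0, 2↦1, 3↦5, 4↦6, 5↦5, 6↦3]  zeros at y ∈ {1}
  x = 6: [0↦0, 1↦5, 2↦0, 3↦0, 4↦6, 5↦5, 6↦5]  zeros at y ∈ {0, 2, 3}
Collecting zeros: affine points = {(0, 1), (0, 6), (1, 2), (1, 6), (3, 5), (3, 6), (5, 1), (6, 0), (6, 2), (6, 3)}.
Total count |C(F_7)_aff| = 10.


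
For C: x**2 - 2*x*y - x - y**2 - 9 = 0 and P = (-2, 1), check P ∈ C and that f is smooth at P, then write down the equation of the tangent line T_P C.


Tangent line at P: -7*x + 2*y - 16 = 0.

Step 1: f(-2, 1) = 0, so P lies on C.
Step 2: partial derivatives
  f_x(x, y) = 2*x - 2*y - 1, f_y(x, y) = -2*x - 2*y.
  f_x(P) = -7, f_y(P) = 2 (gradient nonzero, so P is smooth).
Step 3: tangent line at P: -7·(x − -2) + 2·(y − 1) = 0.
Expanding: -7*x + 2*y - 16 = 0.


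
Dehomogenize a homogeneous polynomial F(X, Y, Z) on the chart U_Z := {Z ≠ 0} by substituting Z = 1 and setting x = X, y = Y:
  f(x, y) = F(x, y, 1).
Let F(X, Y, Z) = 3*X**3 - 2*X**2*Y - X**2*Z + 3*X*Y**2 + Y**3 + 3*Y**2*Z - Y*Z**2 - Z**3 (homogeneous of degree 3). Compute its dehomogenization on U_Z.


f(x, y) = 3*x**3 - 2*x**2*y - x**2 + 3*x*y**2 + y**3 + 3*y**2 - y - 1

On U_Z we set Z = 1. Each monomial c·X^i·Y^j·Z^k in F becomes c·x^i·y^j·1^k = c·x^i·y^j.
Substituting Z = 1: F(X, Y, 1) = 3*x**3 - 2*x**2*y - x**2 + 3*x*y**2 + y**3 + 3*y**2 - y - 1.
Note: deg(f) ≤ deg(F) = 3; strict inequality happens when F is divisible by Z (lost terms).


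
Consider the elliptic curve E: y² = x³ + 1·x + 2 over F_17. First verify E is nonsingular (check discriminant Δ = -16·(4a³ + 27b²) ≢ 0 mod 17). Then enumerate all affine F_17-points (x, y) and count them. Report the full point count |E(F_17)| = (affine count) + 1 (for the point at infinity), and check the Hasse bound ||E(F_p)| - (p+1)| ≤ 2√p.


Affine points = {(0, 6), (0, 11), (1, 2), (1, 15), (3, 7), (3, 10), (4, 6), (4, 11), (5, 8), (5, 9), (9, 3), (9, 14), (10, 3), (10, 14), (11, 1), (11, 16), (12, 5), (12, 12), (13, 6), (13, 11), (15, 3), (15, 14), (16, 0)}; affine count = 23; |E(F_17)| = 24.

Discriminant check: Δ ∝ 4a³ + 27b² = 4·1³ + 27·2² = 4·1 + 27·4 ≡ 10 (mod 17). Nonzero ⇒ E is nonsingular.
For each x ∈ F_17, compute rhs = x³ + 1·x + 2 mod 17, then count y ∈ F_17 with y² ≡ rhs.
  x = 0: rhs = 2, matching y values: 6, 11 (2 points).
  x = 1: rhs = 4, matching y values: 2, 15 (2 points).
  x = 2: rhs = 12, matching y values: none (0 points).
  x = 3: rhs = 15, matching y values: 7, 10 (2 points).
  x = 4: rhs = 2, matching y values: 6, 11 (2 points).
  x = 5: rhs = 13, matching y values: 8, 9 (2 points).
  x = 6: rhs = 3, matching y values: none (0 points).
  x = 7: rhs = 12, matching y values: none (0 points).
  x = 8: rhs = 12, matching y values: none (0 points).
  x = 9: rhs = 9, matching y values: 3, 14 (2 points).
  x = 10: rhs = 9, matching y values: 3, 14 (2 points).
  x = 11: rhs = 1, matching y values: 1, 16 (2 points).
  x = 12: rhs = 8, matching y values: 5, 12 (2 points).
  x = 13: rhs = 2, matching y values: 6, 11 (2 points).
  x = 14: rhs = 6, matching y values: none (0 points).
  x = 15: rhs = 9, matching y values: 3, 14 (2 points).
  x = 16: rhs = 0, matching y values: 0 (1 points).
Total affine count: 23.
Full point count |E(F_17)| = 23 + 1 = 24.
Hasse bound: |24 − (17+1)| = |6| = 6 ≤ 2√17 ≈ 8.2462 ✓.
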